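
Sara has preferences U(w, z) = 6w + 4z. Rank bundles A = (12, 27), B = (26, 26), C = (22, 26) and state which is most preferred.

Bundle B

Evaluate utility at each bundle:
U(A) = 180.
U(B) = 260.
U(C) = 236.
Highest utility is B, so B ≻ C ≻ A.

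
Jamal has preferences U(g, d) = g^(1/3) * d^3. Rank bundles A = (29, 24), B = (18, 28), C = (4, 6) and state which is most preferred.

Evaluate utility at each bundle:
U(A) = 42471.708.
U(B) = 57530.515.
U(C) = 342.879.
Highest utility is B, so B ≻ A ≻ C.

Bundle B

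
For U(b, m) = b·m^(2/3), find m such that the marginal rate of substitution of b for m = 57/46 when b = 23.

m = 19

MU_b = m^(2/3) and MU_m = 2/3·b·m^(-1/3).
MRS = MU_b/MU_m = (1.5)·m/b.
Substitute b = 23: MRS = m/(46/3). Setting m/(46/3) = 57/46 gives m = (57/46)·(46/3) = 19.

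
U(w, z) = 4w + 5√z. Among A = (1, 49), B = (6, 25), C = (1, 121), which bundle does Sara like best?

Evaluate utility at each bundle:
U(A) = 39.000.
U(B) = 49.000.
U(C) = 59.000.
Highest utility is C, so C ≻ B ≻ A.

Bundle C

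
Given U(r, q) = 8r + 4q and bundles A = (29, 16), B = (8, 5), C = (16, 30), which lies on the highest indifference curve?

Bundle A

Evaluate utility at each bundle:
U(A) = 296.
U(B) = 84.
U(C) = 248.
Highest utility is A, so A ≻ C ≻ B.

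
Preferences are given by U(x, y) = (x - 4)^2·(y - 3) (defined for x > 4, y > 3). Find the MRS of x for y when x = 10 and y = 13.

MU_x = 2·(x−4)·(y−3), MU_y = (x−4)^2.
MRS = (2/1)·(y−3)/(x−4).
At (10, 13): MRS = 10/3.
The indifference curve has slope −10/3 at this bundle.

MRS = 10/3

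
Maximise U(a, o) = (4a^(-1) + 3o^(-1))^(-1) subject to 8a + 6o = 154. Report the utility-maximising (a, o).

a* = 11, o* = 11

For CES with ρ = -1, MRS = (4/3)·(o/a)^2.
Tangency: set MRS = p_a/p_o = 8/6 = 4/3.
So (o/a)^2 = 1; taking the square root, o/a = 1, i.e. o = a.
Substitute into the budget 8·a + 6·o = 154: 14·a = 154, so a* = 11 and o* = 11.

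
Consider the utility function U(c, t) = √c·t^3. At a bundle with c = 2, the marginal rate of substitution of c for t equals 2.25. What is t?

t = 27

MU_c = 0.5·c^(-0.5)·t^3 and MU_t = 3·√c·t^2.
MRS = MU_c/MU_t = (1/6)·t/c.
Substitute c = 2: MRS = t/12. Setting t/12 = 2.25 gives t = 2.25·12 = 27.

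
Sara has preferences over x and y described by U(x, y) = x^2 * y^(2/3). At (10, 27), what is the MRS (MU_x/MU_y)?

MU_x = 2·x·y^(2/3) and MU_y = 2/3·x^2·y^(-1/3).
MRS = MU_x/MU_y = (3)·y/x.
At (10, 27): MRS = 8.1.
That is, one extra unit of x is worth 8.1 units of y at the margin.

MRS = 8.1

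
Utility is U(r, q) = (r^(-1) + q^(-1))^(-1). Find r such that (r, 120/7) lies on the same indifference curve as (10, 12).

U depends on (r, q) only through S = r^(-1) + q^(-1), so equal utility means equal S. At (10, 12): S = 11/60.
With q = 120/7: (120/7)^(-1) = 7/120, so r^(-1) = 11/60 − 7/120 = 0.125.
Hence r = 1/0.125 = 8.
Check: U(8, 120/7) = 5.4545.

r = 8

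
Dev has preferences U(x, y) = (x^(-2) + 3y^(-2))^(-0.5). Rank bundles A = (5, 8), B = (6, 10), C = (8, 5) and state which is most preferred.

Bundle B

Evaluate utility at each bundle:
U(A) = 3.393.
U(B) = 4.160.
U(C) = 2.715.
Highest utility is B, so B ≻ A ≻ C.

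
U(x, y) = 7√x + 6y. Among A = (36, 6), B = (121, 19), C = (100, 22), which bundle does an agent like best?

Evaluate utility at each bundle:
U(A) = 78.000.
U(B) = 191.000.
U(C) = 202.000.
Highest utility is C, so C ≻ B ≻ A.

Bundle C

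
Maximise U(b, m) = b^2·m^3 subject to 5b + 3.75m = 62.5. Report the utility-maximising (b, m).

b* = 5, m* = 10

MU_b = 2·b·m^3 and MU_m = 3·b^2·m^2.
MRS = MU_b/MU_m = (2/3)·m/b.
Tangency: set MRS = p_b/p_m = 5/3.75 = 4/3.
So (2/3)·m/b = 4/3, i.e. m = 2·b.
Substitute into the budget 5·b + 3.75·m = 62.5: 12.5·b = 62.5, so b* = 5.
Then m* = 2·5 = 10.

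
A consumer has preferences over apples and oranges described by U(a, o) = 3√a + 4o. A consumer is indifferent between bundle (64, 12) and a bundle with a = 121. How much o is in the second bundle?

o = 9.75

U(64, 12) = 72.
Set U(121, o) = 72 and solve.
With a = 121: √121 = 11, so 4o = 72 − 3·11 = 39 and o = 9.75.
Check: U(121, 9.75) = 72.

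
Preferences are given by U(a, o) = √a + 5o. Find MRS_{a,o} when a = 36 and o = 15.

MU_a = 1/(2√a), MU_o = 5.
MRS = 1/(2√a) ÷ 5.
At (36, 15): MRS = 1/60.
The indifference curve has slope −1/60 at this bundle.

MRS = 1/60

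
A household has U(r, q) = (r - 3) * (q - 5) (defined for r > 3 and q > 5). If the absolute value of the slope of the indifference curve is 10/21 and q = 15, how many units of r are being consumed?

r = 24

MU_r = (q−5), MU_q = (r−3).
MRS = (q−5)/(r−3).
Substitute q = 15: MRS = 10/(r − 3). Setting this equal to 10/21 gives r − 3 = 10/(10/21) = 21, so r = 24.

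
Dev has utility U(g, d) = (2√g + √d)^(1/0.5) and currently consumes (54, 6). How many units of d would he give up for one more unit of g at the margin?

For CES with ρ = 0.5, MRS = (2/1)·√(d/g).
At (54, 6): MRS = 2/3.
The indifference curve has slope −2/3 at this bundle.

MRS = 2/3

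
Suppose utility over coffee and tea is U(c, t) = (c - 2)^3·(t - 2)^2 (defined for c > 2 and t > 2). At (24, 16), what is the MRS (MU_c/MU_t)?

MRS = 21/22

MU_c = 3·(c−2)^2·(t−2)^2, MU_t = 2·(c−2)^3·(t−2).
MRS = (3/2)·(t−2)/(c−2).
At (24, 16): MRS = 21/22.
So at (24, 16) the consumer would give up 21/22 units of t for one more unit of c.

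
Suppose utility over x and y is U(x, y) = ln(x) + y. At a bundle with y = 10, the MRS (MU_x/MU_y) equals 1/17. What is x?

MU_x = 1/x, MU_y = 1.
MRS = 1/x ÷ 1.
MRS depends only on x: 1/x = 1/17 ⇒ x = 1/(1/17) = 17.

x = 17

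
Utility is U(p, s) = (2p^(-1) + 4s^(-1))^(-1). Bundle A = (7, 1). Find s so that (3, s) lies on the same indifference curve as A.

U depends on (p, s) only through S = 2p^(-1) + 4s^(-1), so equal utility means equal S. At (7, 1): S = 30/7.
With p = 3: 2·3^(-1) = 2/3, so 4s^(-1) = 30/7 − 2/3 = 76/21, i.e. s^(-1) = 19/21.
Hence s = 1/(19/21) = 21/19.
Check: U(3, 21/19) = 0.2333.

s = 21/19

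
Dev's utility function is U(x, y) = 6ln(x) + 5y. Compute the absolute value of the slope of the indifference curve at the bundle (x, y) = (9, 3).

MRS = 2/15

MU_x = 6/x, MU_y = 5.
MRS = 6/x ÷ 5.
At (9, 3): MRS = 2/15.
That is, one extra unit of x is worth 2/15 units of y at the margin.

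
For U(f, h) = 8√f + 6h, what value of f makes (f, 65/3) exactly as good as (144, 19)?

f = 100

U(144, 19) = 210.
Set U(f, 65/3) = 210 and solve.
With h = 65/3: 8√f = 210 − 6·65/3 = 80, so √f = 10 and f = 100.
Check: U(100, 65/3) = 210.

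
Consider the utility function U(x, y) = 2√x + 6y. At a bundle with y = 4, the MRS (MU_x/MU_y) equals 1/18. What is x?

MU_x = 2/(2√x), MU_y = 6.
MRS = 2/(2√x) ÷ 6.
MRS depends only on x: (1/6)/√x = 1/18 ⇒ √x = (1/6)/(1/18) = 3 ⇒ x = 9.

x = 9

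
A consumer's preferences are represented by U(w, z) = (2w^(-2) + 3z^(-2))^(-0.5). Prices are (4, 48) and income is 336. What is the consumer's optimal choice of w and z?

w* = 12, z* = 6

For CES with ρ = -2, MRS = (2/3)·(z/w)^3.
Tangency: set MRS = p_w/p_z = 4/48 = 1/12.
So (z/w)^3 = 0.125; taking the cube root, z/w = 0.5, i.e. z = 0.5·w.
Substitute into the budget 4·w + 48·z = 336: 28·w = 336, so w* = 12 and z* = 0.5·12 = 6.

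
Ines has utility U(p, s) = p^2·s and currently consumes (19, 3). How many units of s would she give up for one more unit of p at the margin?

MRS = 6/19

MU_p = 2·p·s and MU_s = p^2.
MRS = MU_p/MU_s = (2/1)·s/p.
At (19, 3): MRS = 6/19.
That is, one extra unit of p is worth 6/19 units of s at the margin.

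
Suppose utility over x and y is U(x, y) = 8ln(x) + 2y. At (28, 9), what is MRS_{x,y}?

MU_x = 8/x, MU_y = 2.
MRS = 8/x ÷ 2.
At (28, 9): MRS = 1/7.
The indifference curve has slope −1/7 at this bundle.

MRS = 1/7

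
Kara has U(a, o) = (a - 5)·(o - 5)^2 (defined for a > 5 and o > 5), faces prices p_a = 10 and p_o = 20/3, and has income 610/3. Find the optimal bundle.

MU_a = (o−5)^2, MU_o = 2·(a−5)·(o−5).
MRS = (1/2)·(o−5)/(a−5).
Tangency: set MRS = p_a/p_o = 10/(20/3) = 1.5.
So (1/2)·(o − 5)/(a − 5) = 1.5, i.e. (o − 5) = 3·(a − 5).
Rewrite the budget in excess-of-subsistence terms: 10·(a − 5) + (20/3)·(o − 5) = 610/3 − 10·5 − (20/3)·5 = 120.
Substituting, 30·(a − 5) = 120, so a − 5 = 4 and a* = 9.
Then o − 5 = 3·4 = 12, so o* = 17.

a* = 9, o* = 17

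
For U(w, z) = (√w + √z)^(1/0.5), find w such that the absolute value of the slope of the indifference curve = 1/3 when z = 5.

w = 45

For CES with ρ = 0.5, MRS = √(z/w).
Setting √(5/w) = 1/3 gives 5/w = 1/9 and w = 45.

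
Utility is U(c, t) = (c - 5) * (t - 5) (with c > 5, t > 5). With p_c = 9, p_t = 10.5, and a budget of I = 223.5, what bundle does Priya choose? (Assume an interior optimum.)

c* = 12, t* = 11

MU_c = (t−5), MU_t = (c−5).
MRS = (t−5)/(c−5).
Tangency: set MRS = p_c/p_t = 9/10.5 = 6/7.
So (t − 5)/(c − 5) = 6/7, i.e. (t − 5) = (6/7)·(c − 5).
Rewrite the budget in excess-of-subsistence terms: 9·(c − 5) + 10.5·(t − 5) = 223.5 − 9·5 − 10.5·5 = 126.
Substituting, 18·(c − 5) = 126, so c − 5 = 7 and c* = 12.
Then t − 5 = (6/7)·7 = 6, so t* = 11.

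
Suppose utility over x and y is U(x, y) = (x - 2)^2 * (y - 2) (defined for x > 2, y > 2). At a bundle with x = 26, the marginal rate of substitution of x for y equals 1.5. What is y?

y = 20

MU_x = 2·(x−2)·(y−2), MU_y = (x−2)^2.
MRS = (2/1)·(y−2)/(x−2).
Substitute x = 26: MRS = (y − 2)/12. Setting this equal to 1.5 gives y − 2 = 1.5·12 = 18, so y = 20.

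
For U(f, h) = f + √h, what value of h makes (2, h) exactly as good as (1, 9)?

U(1, 9) = 4.
Set U(2, h) = 4 and solve.
With f = 2: √h = 4 − 2 = 2, so √h = 2 and h = 4.
Check: U(2, 4) = 4.

h = 4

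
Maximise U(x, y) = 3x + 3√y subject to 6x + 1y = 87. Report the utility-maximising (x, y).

MU_x = 3, MU_y = 3/(2√y).
MRS = 3 ÷ (3/(2√y)).
Tangency: set MRS = p_x/p_y = 6/1 = 6.
MRS depends only on y: 2·√y = 6 ⇒ √y = 6/2 = 3 ⇒ y* = 9.
From the budget, 6·x = 87 − 1·9 = 78, so x* = 13.

x* = 13, y* = 9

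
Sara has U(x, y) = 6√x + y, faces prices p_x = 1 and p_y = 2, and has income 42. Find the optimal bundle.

MU_x = 6/(2√x), MU_y = 1.
MRS = 6/(2√x) ÷ 1.
Tangency: set MRS = p_x/p_y = 1/2 = 0.5.
MRS depends only on x: 3/√x = 0.5 ⇒ √x = 3/0.5 = 6 ⇒ x* = 36.
From the budget, 2·y = 42 − 1·36 = 6, so y* = 3.

x* = 36, y* = 3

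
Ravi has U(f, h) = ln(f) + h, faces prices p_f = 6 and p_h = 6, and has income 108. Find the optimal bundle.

MU_f = 1/f, MU_h = 1.
MRS = 1/f ÷ 1.
Tangency: set MRS = p_f/p_h = 6/6 = 1.
MRS depends only on f: 1/f = 1 ⇒ f* = 1/1 = 1.
From the budget, 6·h = 108 − 6·1 = 102, so h* = 17.

f* = 1, h* = 17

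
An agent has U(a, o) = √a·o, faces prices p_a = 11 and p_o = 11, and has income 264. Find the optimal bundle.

a* = 8, o* = 16

MU_a = 0.5·a^(-0.5)·o and MU_o = √a.
MRS = MU_a/MU_o = (0.5)·o/a.
Tangency: set MRS = p_a/p_o = 11/11 = 1.
So (0.5)·o/a = 1, i.e. o = 2·a.
Substitute into the budget 11·a + 11·o = 264: 33·a = 264, so a* = 8.
Then o* = 2·8 = 16.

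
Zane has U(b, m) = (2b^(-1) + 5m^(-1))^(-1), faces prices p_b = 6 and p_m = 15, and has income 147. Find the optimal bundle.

b* = 7, m* = 7

For CES with ρ = -1, MRS = (2/5)·(m/b)^2.
Tangency: set MRS = p_b/p_m = 6/15 = 0.4.
So (m/b)^2 = 1; taking the square root, m/b = 1, i.e. m = b.
Substitute into the budget 6·b + 15·m = 147: 21·b = 147, so b* = 7 and m* = 7.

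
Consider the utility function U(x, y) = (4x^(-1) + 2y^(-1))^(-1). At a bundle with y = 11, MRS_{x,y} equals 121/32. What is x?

For CES with ρ = -1, MRS = (4/2)·(y/x)^2.
Setting (4/2)·(11/x)^2 = 121/32 gives (11/x)^2 = 121/64, so 11/x = 1.375 and x = 8.

x = 8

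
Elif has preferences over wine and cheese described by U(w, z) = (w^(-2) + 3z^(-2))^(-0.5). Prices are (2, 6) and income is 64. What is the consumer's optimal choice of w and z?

w* = 8, z* = 8

For CES with ρ = -2, MRS = (1/3)·(z/w)^3.
Tangency: set MRS = p_w/p_z = 2/6 = 1/3.
So (z/w)^3 = 1; taking the cube root, z/w = 1, i.e. z = w.
Substitute into the budget 2·w + 6·z = 64: 8·w = 64, so w* = 8 and z* = 8.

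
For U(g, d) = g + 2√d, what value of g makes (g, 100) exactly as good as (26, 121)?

g = 28

U(26, 121) = 48.
Set U(g, 100) = 48 and solve.
With d = 100: √100 = 10, so g = 48 − 2·10 = 28.
Check: U(28, 100) = 48.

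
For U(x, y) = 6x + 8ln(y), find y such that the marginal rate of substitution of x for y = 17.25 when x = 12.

y = 23

MU_x = 6, MU_y = 8/y.
MRS = 6 ÷ (8/y).
MRS depends only on y: 0.75·y = 17.25 ⇒ y = 17.25/0.75 = 23.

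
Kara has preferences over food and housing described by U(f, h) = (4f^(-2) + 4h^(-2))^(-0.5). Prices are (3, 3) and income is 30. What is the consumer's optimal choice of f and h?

For CES with ρ = -2, MRS = (h/f)^3.
Tangency: set MRS = p_f/p_h = 3/3 = 1.
So (h/f)^3 = 1; taking the cube root, h/f = 1, i.e. h = f.
Substitute into the budget 3·f + 3·h = 30: 6·f = 30, so f* = 5 and h* = 5.

f* = 5, h* = 5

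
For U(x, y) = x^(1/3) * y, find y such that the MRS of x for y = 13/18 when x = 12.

y = 26

MU_x = 1/3·x^(-2/3)·y and MU_y = x^(1/3).
MRS = MU_x/MU_y = (1/3)·y/x.
Substitute x = 12: MRS = y/36. Setting y/36 = 13/18 gives y = (13/18)·36 = 26.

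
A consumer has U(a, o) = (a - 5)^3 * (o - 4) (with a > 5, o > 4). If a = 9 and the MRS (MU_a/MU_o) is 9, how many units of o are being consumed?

MU_a = 3·(a−5)^2·(o−4), MU_o = (a−5)^3.
MRS = (3/1)·(o−4)/(a−5).
Substitute a = 9: MRS = (o − 4)/(4/3). Setting this equal to 9 gives o − 4 = 9·(4/3) = 12, so o = 16.

o = 16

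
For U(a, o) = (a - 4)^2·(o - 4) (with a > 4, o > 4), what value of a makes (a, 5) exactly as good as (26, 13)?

a = 70

U(26, 13) = 4356.
Set U(a, 5) = 4356 and solve.
With o = 5: (5 − 4) = 1, so (a − 4)^2 = 4356/1 = 4356.
Taking the square root (with a > 4): a − 4 = 66, so a = 70.
Check: U(70, 5) = 4356.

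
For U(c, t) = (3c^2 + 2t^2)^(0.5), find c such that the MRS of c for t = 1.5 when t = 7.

For CES with ρ = 2, MRS = (3/2)·(t/c)^(-1).
Setting (3/2)·(7/c)^(-1) = 1.5 gives (7/c)^(-1) = 1, so 7/c = 1 and c = 7.

c = 7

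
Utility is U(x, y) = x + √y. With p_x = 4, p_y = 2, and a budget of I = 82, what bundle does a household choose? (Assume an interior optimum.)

MU_x = 1, MU_y = 1/(2√y).
MRS = 1 ÷ (1/(2√y)).
Tangency: set MRS = p_x/p_y = 4/2 = 2.
MRS depends only on y: 2·√y = 2 ⇒ √y = 2/2 = 1 ⇒ y* = 1.
From the budget, 4·x = 82 − 2·1 = 80, so x* = 20.

x* = 20, y* = 1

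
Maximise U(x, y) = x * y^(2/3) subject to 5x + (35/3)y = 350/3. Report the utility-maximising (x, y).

MU_x = y^(2/3) and MU_y = 2/3·x·y^(-1/3).
MRS = MU_x/MU_y = (1.5)·y/x.
Tangency: set MRS = p_x/p_y = 5/(35/3) = 3/7.
So (1.5)·y/x = 3/7, i.e. y = (2/7)·x.
Substitute into the budget 5·x + (35/3)·y = 350/3: (25/3)·x = 350/3, so x* = 14.
Then y* = (2/7)·14 = 4.

x* = 14, y* = 4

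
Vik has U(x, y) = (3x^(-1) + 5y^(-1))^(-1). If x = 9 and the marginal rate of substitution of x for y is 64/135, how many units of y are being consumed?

y = 8

For CES with ρ = -1, MRS = (3/5)·(y/x)^2.
Setting (3/5)·(y/9)^2 = 64/135 gives (y/9)^2 = 64/81, so y/9 = 8/9 and y = 8.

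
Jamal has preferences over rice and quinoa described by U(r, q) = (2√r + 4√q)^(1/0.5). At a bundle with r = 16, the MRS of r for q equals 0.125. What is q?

q = 1

For CES with ρ = 0.5, MRS = (2/4)·√(q/r).
Setting (2/4)·√(q/16) = 0.125 gives √(q/16) = 0.25, so q/16 = 1/16 and q = 1.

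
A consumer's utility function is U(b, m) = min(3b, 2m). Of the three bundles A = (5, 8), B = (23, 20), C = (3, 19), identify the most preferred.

Evaluate utility at each bundle:
U(A) = 15.
U(B) = 40.
U(C) = 9.
Highest utility is B, so B ≻ A ≻ C.

Bundle B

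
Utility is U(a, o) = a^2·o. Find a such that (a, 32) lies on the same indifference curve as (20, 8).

a = 10

U(20, 8) = 3200.
Set U(a, 32) = 3200 and solve.
With o = 32: a^2 = 3200/32 = 100; taking the square root, a = 10.
Check: U(10, 32) = 3200.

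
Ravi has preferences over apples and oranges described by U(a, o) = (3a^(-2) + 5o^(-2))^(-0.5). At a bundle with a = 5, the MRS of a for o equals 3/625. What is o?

For CES with ρ = -2, MRS = (3/5)·(o/a)^3.
Setting (3/5)·(o/5)^3 = 3/625 gives (o/5)^3 = 1/125, so o/5 = 0.2 and o = 1.

o = 1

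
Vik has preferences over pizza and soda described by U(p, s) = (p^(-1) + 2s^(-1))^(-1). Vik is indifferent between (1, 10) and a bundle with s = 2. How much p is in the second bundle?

p = 5

U depends on (p, s) only through S = p^(-1) + 2s^(-1), so equal utility means equal S. At (1, 10): S = 1.2.
With s = 2: 2·2^(-1) = 1, so p^(-1) = 1.2 − 1 = 0.2.
Hence p = 1/0.2 = 5.
Check: U(5, 2) = 0.8333.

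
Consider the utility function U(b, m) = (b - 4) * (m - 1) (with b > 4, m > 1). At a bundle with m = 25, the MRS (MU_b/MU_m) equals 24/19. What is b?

b = 23

MU_b = (m−1), MU_m = (b−4).
MRS = (m−1)/(b−4).
Substitute m = 25: MRS = 24/(b − 4). Setting this equal to 24/19 gives b − 4 = 24/(24/19) = 19, so b = 23.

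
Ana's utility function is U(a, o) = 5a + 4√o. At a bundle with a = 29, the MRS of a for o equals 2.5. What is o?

MU_a = 5, MU_o = 4/(2√o).
MRS = 5 ÷ (4/(2√o)).
MRS depends only on o: 2.5·√o = 2.5 ⇒ √o = 2.5/2.5 = 1 ⇒ o = 1.

o = 1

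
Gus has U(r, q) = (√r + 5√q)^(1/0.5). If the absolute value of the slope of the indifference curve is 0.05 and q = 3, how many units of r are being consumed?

r = 48

For CES with ρ = 0.5, MRS = (1/5)·√(q/r).
Setting (1/5)·√(3/r) = 0.05 gives √(3/r) = 0.25, so 3/r = 1/16 and r = 48.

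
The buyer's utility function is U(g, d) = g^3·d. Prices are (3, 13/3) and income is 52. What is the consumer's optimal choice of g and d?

MU_g = 3·g^2·d and MU_d = g^3.
MRS = MU_g/MU_d = (3/1)·d/g.
Tangency: set MRS = p_g/p_d = 3/(13/3) = 9/13.
So (3/1)·d/g = 9/13, i.e. d = (3/13)·g.
Substitute into the budget 3·g + (13/3)·d = 52: 4·g = 52, so g* = 13.
Then d* = (3/13)·13 = 3.

g* = 13, d* = 3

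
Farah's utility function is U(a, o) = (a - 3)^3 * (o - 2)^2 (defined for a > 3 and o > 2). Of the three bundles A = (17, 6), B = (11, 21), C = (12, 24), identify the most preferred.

Bundle C

Evaluate utility at each bundle:
U(A) = 43904.
U(B) = 184832.
U(C) = 352836.
Highest utility is C, so C ≻ B ≻ A.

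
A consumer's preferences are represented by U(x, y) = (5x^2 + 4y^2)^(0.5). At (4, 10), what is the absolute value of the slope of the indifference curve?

MRS = 0.5

For CES with ρ = 2, MRS = (5/4)·(y/x)^(-1).
At (4, 10): MRS = 0.5.
That is, one extra unit of x is worth 0.5 units of y at the margin.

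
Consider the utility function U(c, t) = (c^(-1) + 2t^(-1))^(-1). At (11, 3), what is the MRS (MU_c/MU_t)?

For CES with ρ = -1, MRS = (1/2)·(t/c)^2.
At (11, 3): MRS = 9/242.
The indifference curve has slope −9/242 at this bundle.

MRS = 9/242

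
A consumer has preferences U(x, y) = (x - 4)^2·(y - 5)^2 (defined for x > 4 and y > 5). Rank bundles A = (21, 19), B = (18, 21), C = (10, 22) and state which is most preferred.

Bundle A

Evaluate utility at each bundle:
U(A) = 56644.
U(B) = 50176.
U(C) = 10404.
Highest utility is A, so A ≻ B ≻ C.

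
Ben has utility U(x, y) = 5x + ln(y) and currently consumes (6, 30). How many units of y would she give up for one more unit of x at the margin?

MU_x = 5, MU_y = 1/y.
MRS = 5 ÷ (1/y).
At (6, 30): MRS = 150.
The indifference curve has slope −150 at this bundle.

MRS = 150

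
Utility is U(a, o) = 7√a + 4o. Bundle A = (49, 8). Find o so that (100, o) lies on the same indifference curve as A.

o = 2.75

U(49, 8) = 81.
Set U(100, o) = 81 and solve.
With a = 100: √100 = 10, so 4o = 81 − 7·10 = 11 and o = 2.75.
Check: U(100, 2.75) = 81.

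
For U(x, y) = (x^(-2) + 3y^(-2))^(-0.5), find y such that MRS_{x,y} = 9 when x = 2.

y = 6

For CES with ρ = -2, MRS = (1/3)·(y/x)^3.
Setting (1/3)·(y/2)^3 = 9 gives (y/2)^3 = 27, so y/2 = 3 and y = 6.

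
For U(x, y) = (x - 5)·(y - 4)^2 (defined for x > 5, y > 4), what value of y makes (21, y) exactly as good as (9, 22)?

y = 13

U(9, 22) = 1296.
Set U(21, y) = 1296 and solve.
With x = 21: (21 − 5) = 16, so (y − 4)^2 = 1296/16 = 81.
Taking the square root (with y > 4): y − 4 = 9, so y = 13.
Check: U(21, 13) = 1296.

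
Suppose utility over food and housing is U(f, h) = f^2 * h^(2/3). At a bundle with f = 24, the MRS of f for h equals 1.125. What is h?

MU_f = 2·f·h^(2/3) and MU_h = 2/3·f^2·h^(-1/3).
MRS = MU_f/MU_h = (3)·h/f.
Substitute f = 24: MRS = h/8. Setting h/8 = 1.125 gives h = 1.125·8 = 9.

h = 9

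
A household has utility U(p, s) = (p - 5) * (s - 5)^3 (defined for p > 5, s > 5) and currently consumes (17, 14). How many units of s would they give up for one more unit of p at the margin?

MRS = 0.25

MU_p = (s−5)^3, MU_s = 3·(p−5)·(s−5)^2.
MRS = (1/3)·(s−5)/(p−5).
At (17, 14): MRS = 0.25.
That is, one extra unit of p is worth 0.25 units of s at the margin.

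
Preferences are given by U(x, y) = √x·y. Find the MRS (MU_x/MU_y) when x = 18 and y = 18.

MRS = 0.5

MU_x = 0.5·x^(-0.5)·y and MU_y = √x.
MRS = MU_x/MU_y = (0.5)·y/x.
At (18, 18): MRS = 0.5.
So at (18, 18) the consumer would give up 0.5 units of y for one more unit of x.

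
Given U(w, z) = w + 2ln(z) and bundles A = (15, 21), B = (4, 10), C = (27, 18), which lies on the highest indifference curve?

Bundle C

Evaluate utility at each bundle:
U(A) = 21.089.
U(B) = 8.605.
U(C) = 32.781.
Highest utility is C, so C ≻ A ≻ B.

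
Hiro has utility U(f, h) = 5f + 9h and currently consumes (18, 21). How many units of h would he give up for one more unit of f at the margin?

MRS = 5/9

MU_f = 5, MU_h = 9, so MRS = 5/9 at every bundle.
At (18, 21): MRS = 5/9.
The indifference curve has slope −5/9 at this bundle.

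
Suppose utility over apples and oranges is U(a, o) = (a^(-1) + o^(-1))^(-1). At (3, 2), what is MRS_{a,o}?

For CES with ρ = -1, MRS = (o/a)^2.
At (3, 2): MRS = 4/9.
So at (3, 2) the consumer would give up 4/9 units of o for one more unit of a.

MRS = 4/9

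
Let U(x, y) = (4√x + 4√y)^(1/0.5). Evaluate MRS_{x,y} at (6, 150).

MRS = 5

For CES with ρ = 0.5, MRS = √(y/x).
At (6, 150): MRS = 5.
That is, one extra unit of x is worth 5 units of y at the margin.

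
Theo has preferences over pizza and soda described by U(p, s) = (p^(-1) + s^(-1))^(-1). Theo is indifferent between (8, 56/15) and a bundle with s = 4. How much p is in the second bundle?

p = 7

U depends on (p, s) only through S = p^(-1) + s^(-1), so equal utility means equal S. At (8, 56/15): S = 11/28.
With s = 4: 4^(-1) = 0.25, so p^(-1) = 11/28 − 0.25 = 1/7.
Hence p = 1/(1/7) = 7.
Check: U(7, 4) = 2.5455.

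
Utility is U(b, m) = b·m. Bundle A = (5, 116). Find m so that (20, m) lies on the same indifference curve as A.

m = 29

U(5, 116) = 580.
Set U(20, m) = 580 and solve.
With b = 20: m = 580/20 = 29.
Check: U(20, 29) = 580.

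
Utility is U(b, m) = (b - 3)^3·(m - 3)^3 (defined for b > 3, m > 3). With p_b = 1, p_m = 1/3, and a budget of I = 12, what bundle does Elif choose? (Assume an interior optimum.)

b* = 7, m* = 15

MU_b = 3·(b−3)^2·(m−3)^3, MU_m = 3·(b−3)^3·(m−3)^2.
MRS = (m−3)/(b−3).
Tangency: set MRS = p_b/p_m = 1/(1/3) = 3.
So (m − 3)/(b − 3) = 3, i.e. (m − 3) = 3·(b − 3).
Rewrite the budget in excess-of-subsistence terms: 1·(b − 3) + (1/3)·(m − 3) = 12 − 1·3 − (1/3)·3 = 8.
Substituting, 2·(b − 3) = 8, so b − 3 = 4 and b* = 7.
Then m − 3 = 3·4 = 12, so m* = 15.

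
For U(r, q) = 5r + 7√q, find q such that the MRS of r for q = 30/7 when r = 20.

MU_r = 5, MU_q = 7/(2√q).
MRS = 5 ÷ (7/(2√q)).
MRS depends only on q: (10/7)·√q = 30/7 ⇒ √q = (30/7)/(10/7) = 3 ⇒ q = 9.

q = 9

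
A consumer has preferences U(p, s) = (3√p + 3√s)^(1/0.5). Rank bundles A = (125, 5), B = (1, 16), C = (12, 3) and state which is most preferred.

Bundle A

Evaluate utility at each bundle:
U(A) = 1620.000.
U(B) = 225.000.
U(C) = 243.000.
Highest utility is A, so A ≻ C ≻ B.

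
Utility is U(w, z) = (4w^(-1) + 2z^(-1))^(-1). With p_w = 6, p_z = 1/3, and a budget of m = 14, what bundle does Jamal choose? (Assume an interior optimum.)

For CES with ρ = -1, MRS = (4/2)·(z/w)^2.
Tangency: set MRS = p_w/p_z = 6/(1/3) = 18.
So (z/w)^2 = 9; taking the square root, z/w = 3, i.e. z = 3·w.
Substitute into the budget 6·w + (1/3)·z = 14: 7·w = 14, so w* = 2 and z* = 3·2 = 6.

w* = 2, z* = 6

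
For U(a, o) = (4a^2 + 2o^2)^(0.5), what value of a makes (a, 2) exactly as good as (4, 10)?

U depends on (a, o) only through S = 4a^2 + 2o^2, so equal utility means equal S. At (4, 10): S = 264.
With o = 2: 2·2^2 = 8, so 4a^2 = 264 − 8 = 256, i.e. a^2 = 64.
Hence a = √64 = 8.
Check: U(8, 2) = 16.2481.

a = 8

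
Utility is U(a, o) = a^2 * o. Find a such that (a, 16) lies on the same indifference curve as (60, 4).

a = 30

U(60, 4) = 14400.
Set U(a, 16) = 14400 and solve.
With o = 16: a^2 = 14400/16 = 900; taking the square root, a = 30.
Check: U(30, 16) = 14400.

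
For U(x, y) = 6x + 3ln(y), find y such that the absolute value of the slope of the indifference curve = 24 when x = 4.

y = 12

MU_x = 6, MU_y = 3/y.
MRS = 6 ÷ (3/y).
MRS depends only on y: 2·y = 24 ⇒ y = 24/2 = 12.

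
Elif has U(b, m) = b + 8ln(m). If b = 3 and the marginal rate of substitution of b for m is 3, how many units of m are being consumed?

m = 24

MU_b = 1, MU_m = 8/m.
MRS = 1 ÷ (8/m).
MRS depends only on m: 0.125·m = 3 ⇒ m = 3/0.125 = 24.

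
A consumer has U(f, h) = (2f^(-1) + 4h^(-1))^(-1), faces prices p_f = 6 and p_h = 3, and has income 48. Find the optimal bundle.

For CES with ρ = -1, MRS = (2/4)·(h/f)^2.
Tangency: set MRS = p_f/p_h = 6/3 = 2.
So (h/f)^2 = 4; taking the square root, h/f = 2, i.e. h = 2·f.
Substitute into the budget 6·f + 3·h = 48: 12·f = 48, so f* = 4 and h* = 2·4 = 8.

f* = 4, h* = 8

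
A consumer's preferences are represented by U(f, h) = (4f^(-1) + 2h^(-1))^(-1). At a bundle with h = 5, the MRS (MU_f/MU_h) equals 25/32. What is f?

For CES with ρ = -1, MRS = (4/2)·(h/f)^2.
Setting (4/2)·(5/f)^2 = 25/32 gives (5/f)^2 = 25/64, so 5/f = 0.625 and f = 8.

f = 8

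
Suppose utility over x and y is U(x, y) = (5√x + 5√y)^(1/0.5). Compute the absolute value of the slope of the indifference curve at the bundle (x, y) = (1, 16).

For CES with ρ = 0.5, MRS = √(y/x).
At (1, 16): MRS = 4.
The indifference curve has slope −4 at this bundle.

MRS = 4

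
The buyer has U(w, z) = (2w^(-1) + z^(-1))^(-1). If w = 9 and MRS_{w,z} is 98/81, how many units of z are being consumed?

z = 7

For CES with ρ = -1, MRS = (2/1)·(z/w)^2.
Setting (2/1)·(z/9)^2 = 98/81 gives (z/9)^2 = 49/81, so z/9 = 7/9 and z = 7.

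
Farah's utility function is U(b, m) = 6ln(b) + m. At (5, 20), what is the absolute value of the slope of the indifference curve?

MU_b = 6/b, MU_m = 1.
MRS = 6/b ÷ 1.
At (5, 20): MRS = 1.2.
So at (5, 20) the consumer would give up 1.2 units of m for one more unit of b.

MRS = 1.2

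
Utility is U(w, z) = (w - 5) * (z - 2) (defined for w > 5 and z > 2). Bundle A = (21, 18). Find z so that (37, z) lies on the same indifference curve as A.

z = 10

U(21, 18) = 256.
Set U(37, z) = 256 and solve.
With w = 37: (37 − 5) = 32, so (z − 2) = 256/32 = 8.
So z = 2 + 8 = 10.
Check: U(37, 10) = 256.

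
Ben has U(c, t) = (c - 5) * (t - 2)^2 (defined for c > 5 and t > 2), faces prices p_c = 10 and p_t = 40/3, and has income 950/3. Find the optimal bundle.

MU_c = (t−2)^2, MU_t = 2·(c−5)·(t−2).
MRS = (1/2)·(t−2)/(c−5).
Tangency: set MRS = p_c/p_t = 10/(40/3) = 0.75.
So (1/2)·(t − 2)/(c − 5) = 0.75, i.e. (t − 2) = 1.5·(c − 5).
Rewrite the budget in excess-of-subsistence terms: 10·(c − 5) + (40/3)·(t − 2) = 950/3 − 10·5 − (40/3)·2 = 240.
Substituting, 30·(c − 5) = 240, so c − 5 = 8 and c* = 13.
Then t − 2 = 1.5·8 = 12, so t* = 14.

c* = 13, t* = 14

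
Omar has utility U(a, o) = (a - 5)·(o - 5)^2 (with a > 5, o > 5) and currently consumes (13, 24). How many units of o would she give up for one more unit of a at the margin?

MU_a = (o−5)^2, MU_o = 2·(a−5)·(o−5).
MRS = (1/2)·(o−5)/(a−5).
At (13, 24): MRS = 19/16.
The indifference curve has slope −19/16 at this bundle.

MRS = 19/16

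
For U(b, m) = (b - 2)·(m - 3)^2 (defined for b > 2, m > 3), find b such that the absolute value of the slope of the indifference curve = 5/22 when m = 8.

b = 13

MU_b = (m−3)^2, MU_m = 2·(b−2)·(m−3).
MRS = (1/2)·(m−3)/(b−2).
Substitute m = 8: MRS = 2.5/(b − 2). Setting this equal to 5/22 gives b − 2 = 2.5/(5/22) = 11, so b = 13.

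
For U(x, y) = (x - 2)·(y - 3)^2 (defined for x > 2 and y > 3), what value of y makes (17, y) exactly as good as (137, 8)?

U(137, 8) = 3375.
Set U(17, y) = 3375 and solve.
With x = 17: (17 − 2) = 15, so (y − 3)^2 = 3375/15 = 225.
Taking the square root (with y > 3): y − 3 = 15, so y = 18.
Check: U(17, 18) = 3375.

y = 18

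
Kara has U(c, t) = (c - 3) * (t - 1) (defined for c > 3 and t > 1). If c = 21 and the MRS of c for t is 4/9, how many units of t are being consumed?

t = 9

MU_c = (t−1), MU_t = (c−3).
MRS = (t−1)/(c−3).
Substitute c = 21: MRS = (t − 1)/18. Setting this equal to 4/9 gives t − 1 = (4/9)·18 = 8, so t = 9.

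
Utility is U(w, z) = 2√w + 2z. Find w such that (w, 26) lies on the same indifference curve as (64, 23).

w = 25

U(64, 23) = 62.
Set U(w, 26) = 62 and solve.
With z = 26: 2√w = 62 − 2·26 = 10, so √w = 5 and w = 25.
Check: U(25, 26) = 62.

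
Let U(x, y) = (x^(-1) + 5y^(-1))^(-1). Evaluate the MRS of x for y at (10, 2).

For CES with ρ = -1, MRS = (1/5)·(y/x)^2.
At (10, 2): MRS = 1/125.
That is, one extra unit of x is worth 1/125 units of y at the margin.

MRS = 1/125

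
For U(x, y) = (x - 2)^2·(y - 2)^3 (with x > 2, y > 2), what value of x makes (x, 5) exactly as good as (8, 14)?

x = 50

U(8, 14) = 62208.
Set U(x, 5) = 62208 and solve.
With y = 5: (5 − 2)^3 = 27, so (x − 2)^2 = 62208/27 = 2304.
Taking the square root (with x > 2): x − 2 = 48, so x = 50.
Check: U(50, 5) = 62208.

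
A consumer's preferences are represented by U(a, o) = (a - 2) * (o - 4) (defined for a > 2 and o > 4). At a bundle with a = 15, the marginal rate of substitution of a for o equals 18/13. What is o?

o = 22

MU_a = (o−4), MU_o = (a−2).
MRS = (o−4)/(a−2).
Substitute a = 15: MRS = (o − 4)/13. Setting this equal to 18/13 gives o − 4 = (18/13)·13 = 18, so o = 22.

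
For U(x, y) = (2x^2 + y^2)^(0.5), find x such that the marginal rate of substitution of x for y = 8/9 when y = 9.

x = 4

For CES with ρ = 2, MRS = (2/1)·(y/x)^(-1).
Setting (2/1)·(9/x)^(-1) = 8/9 gives (9/x)^(-1) = 4/9, so 9/x = 2.25 and x = 4.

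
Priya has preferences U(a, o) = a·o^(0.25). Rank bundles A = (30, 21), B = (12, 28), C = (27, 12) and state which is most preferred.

Bundle A

Evaluate utility at each bundle:
U(A) = 64.221.
U(B) = 27.604.
U(C) = 50.253.
Highest utility is A, so A ≻ C ≻ B.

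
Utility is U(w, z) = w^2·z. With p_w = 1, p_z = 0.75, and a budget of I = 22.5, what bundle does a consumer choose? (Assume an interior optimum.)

w* = 15, z* = 10

MU_w = 2·w·z and MU_z = w^2.
MRS = MU_w/MU_z = (2/1)·z/w.
Tangency: set MRS = p_w/p_z = 1/0.75 = 4/3.
So (2/1)·z/w = 4/3, i.e. z = (2/3)·w.
Substitute into the budget 1·w + 0.75·z = 22.5: 1.5·w = 22.5, so w* = 15.
Then z* = (2/3)·15 = 10.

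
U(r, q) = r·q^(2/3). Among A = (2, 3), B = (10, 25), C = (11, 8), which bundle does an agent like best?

Evaluate utility at each bundle:
U(A) = 4.160.
U(B) = 85.499.
U(C) = 44.000.
Highest utility is B, so B ≻ C ≻ A.

Bundle B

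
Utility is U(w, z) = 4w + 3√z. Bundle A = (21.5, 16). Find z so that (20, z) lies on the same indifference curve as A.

z = 36

U(21.5, 16) = 98.
Set U(20, z) = 98 and solve.
With w = 20: 3√z = 98 − 4·20 = 18, so √z = 6 and z = 36.
Check: U(20, 36) = 98.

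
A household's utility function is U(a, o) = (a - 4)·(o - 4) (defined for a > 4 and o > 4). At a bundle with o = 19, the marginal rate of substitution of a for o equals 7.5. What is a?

a = 6

MU_a = (o−4), MU_o = (a−4).
MRS = (o−4)/(a−4).
Substitute o = 19: MRS = 15/(a − 4). Setting this equal to 7.5 gives a − 4 = 15/7.5 = 2, so a = 6.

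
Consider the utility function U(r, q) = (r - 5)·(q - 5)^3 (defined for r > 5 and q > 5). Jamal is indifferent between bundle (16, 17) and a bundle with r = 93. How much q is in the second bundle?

q = 11

U(16, 17) = 19008.
Set U(93, q) = 19008 and solve.
With r = 93: (93 − 5) = 88, so (q − 5)^3 = 19008/88 = 216.
Taking the cube root (with q > 5): q − 5 = 6, so q = 11.
Check: U(93, 11) = 19008.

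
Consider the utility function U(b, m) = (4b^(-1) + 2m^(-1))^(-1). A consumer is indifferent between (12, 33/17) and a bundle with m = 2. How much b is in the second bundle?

U depends on (b, m) only through S = 4b^(-1) + 2m^(-1), so equal utility means equal S. At (12, 33/17): S = 15/11.
With m = 2: 2·2^(-1) = 1, so 4b^(-1) = 15/11 − 1 = 4/11, i.e. b^(-1) = 1/11.
Hence b = 1/(1/11) = 11.
Check: U(11, 2) = 0.7333.

b = 11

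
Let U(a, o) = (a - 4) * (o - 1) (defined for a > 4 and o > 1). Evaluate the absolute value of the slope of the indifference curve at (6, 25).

MRS = 12

MU_a = (o−1), MU_o = (a−4).
MRS = (o−1)/(a−4).
At (6, 25): MRS = 12.
So at (6, 25) the consumer would give up 12 units of o for one more unit of a.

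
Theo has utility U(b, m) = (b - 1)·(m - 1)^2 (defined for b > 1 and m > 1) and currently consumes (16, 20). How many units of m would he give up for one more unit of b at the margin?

MU_b = (m−1)^2, MU_m = 2·(b−1)·(m−1).
MRS = (1/2)·(m−1)/(b−1).
At (16, 20): MRS = 19/30.
The indifference curve has slope −19/30 at this bundle.

MRS = 19/30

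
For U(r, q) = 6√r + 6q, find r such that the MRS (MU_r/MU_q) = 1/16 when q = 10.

r = 64

MU_r = 6/(2√r), MU_q = 6.
MRS = 6/(2√r) ÷ 6.
MRS depends only on r: 0.5/√r = 1/16 ⇒ √r = 0.5/(1/16) = 8 ⇒ r = 64.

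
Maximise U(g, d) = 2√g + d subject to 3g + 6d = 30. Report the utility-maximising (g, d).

g* = 4, d* = 3

MU_g = 2/(2√g), MU_d = 1.
MRS = 2/(2√g) ÷ 1.
Tangency: set MRS = p_g/p_d = 3/6 = 0.5.
MRS depends only on g: 1/√g = 0.5 ⇒ √g = 1/0.5 = 2 ⇒ g* = 4.
From the budget, 6·d = 30 − 3·4 = 18, so d* = 3.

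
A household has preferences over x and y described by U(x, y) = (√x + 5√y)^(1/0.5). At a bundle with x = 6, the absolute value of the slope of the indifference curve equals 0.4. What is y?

y = 24

For CES with ρ = 0.5, MRS = (1/5)·√(y/x).
Setting (1/5)·√(y/6) = 0.4 gives √(y/6) = 2, so y/6 = 4 and y = 24.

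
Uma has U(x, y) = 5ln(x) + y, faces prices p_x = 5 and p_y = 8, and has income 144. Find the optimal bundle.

x* = 8, y* = 13

MU_x = 5/x, MU_y = 1.
MRS = 5/x ÷ 1.
Tangency: set MRS = p_x/p_y = 5/8 = 0.625.
MRS depends only on x: 5/x = 0.625 ⇒ x* = 5/0.625 = 8.
From the budget, 8·y = 144 − 5·8 = 104, so y* = 13.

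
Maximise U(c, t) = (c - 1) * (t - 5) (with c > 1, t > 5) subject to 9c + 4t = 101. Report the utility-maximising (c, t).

MU_c = (t−5), MU_t = (c−1).
MRS = (t−5)/(c−1).
Tangency: set MRS = p_c/p_t = 9/4 = 2.25.
So (t − 5)/(c − 1) = 2.25, i.e. (t − 5) = 2.25·(c − 1).
Rewrite the budget in excess-of-subsistence terms: 9·(c − 1) + 4·(t − 5) = 101 − 9·1 − 4·5 = 72.
Substituting, 18·(c − 1) = 72, so c − 1 = 4 and c* = 5.
Then t − 5 = 2.25·4 = 9, so t* = 14.

c* = 5, t* = 14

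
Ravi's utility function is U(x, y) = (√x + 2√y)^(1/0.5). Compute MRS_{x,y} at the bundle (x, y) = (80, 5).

For CES with ρ = 0.5, MRS = (1/2)·√(y/x).
At (80, 5): MRS = 0.125.
So at (80, 5) the consumer would give up 0.125 units of y for one more unit of x.

MRS = 0.125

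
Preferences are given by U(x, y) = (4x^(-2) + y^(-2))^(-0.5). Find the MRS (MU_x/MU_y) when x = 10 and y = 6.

MRS = 108/125

For CES with ρ = -2, MRS = (4/1)·(y/x)^3.
At (10, 6): MRS = 108/125.
That is, one extra unit of x is worth 108/125 units of y at the margin.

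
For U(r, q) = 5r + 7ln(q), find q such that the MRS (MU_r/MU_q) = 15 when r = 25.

q = 21

MU_r = 5, MU_q = 7/q.
MRS = 5 ÷ (7/q).
MRS depends only on q: (5/7)·q = 15 ⇒ q = 15/(5/7) = 21.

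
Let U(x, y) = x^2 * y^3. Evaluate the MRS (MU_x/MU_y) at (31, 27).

MRS = 18/31

MU_x = 2·x·y^3 and MU_y = 3·x^2·y^2.
MRS = MU_x/MU_y = (2/3)·y/x.
At (31, 27): MRS = 18/31.
The indifference curve has slope −18/31 at this bundle.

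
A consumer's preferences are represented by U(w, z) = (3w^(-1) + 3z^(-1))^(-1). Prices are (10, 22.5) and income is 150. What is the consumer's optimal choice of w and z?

w* = 6, z* = 4

For CES with ρ = -1, MRS = (z/w)^2.
Tangency: set MRS = p_w/p_z = 10/22.5 = 4/9.
So (z/w)^2 = 4/9; taking the square root, z/w = 2/3, i.e. z = (2/3)·w.
Substitute into the budget 10·w + 22.5·z = 150: 25·w = 150, so w* = 6 and z* = (2/3)·6 = 4.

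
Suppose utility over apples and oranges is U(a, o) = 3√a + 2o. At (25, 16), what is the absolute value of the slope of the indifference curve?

MU_a = 3/(2√a), MU_o = 2.
MRS = 3/(2√a) ÷ 2.
At (25, 16): MRS = 0.15.
The indifference curve has slope −0.15 at this bundle.

MRS = 0.15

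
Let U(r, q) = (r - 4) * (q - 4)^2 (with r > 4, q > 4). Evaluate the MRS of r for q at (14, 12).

MRS = 0.4

MU_r = (q−4)^2, MU_q = 2·(r−4)·(q−4).
MRS = (1/2)·(q−4)/(r−4).
At (14, 12): MRS = 0.4.
That is, one extra unit of r is worth 0.4 units of q at the margin.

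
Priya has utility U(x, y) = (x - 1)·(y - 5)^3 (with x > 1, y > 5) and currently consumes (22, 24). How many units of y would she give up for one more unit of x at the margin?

MU_x = (y−5)^3, MU_y = 3·(x−1)·(y−5)^2.
MRS = (1/3)·(y−5)/(x−1).
At (22, 24): MRS = 19/63.
That is, one extra unit of x is worth 19/63 units of y at the margin.

MRS = 19/63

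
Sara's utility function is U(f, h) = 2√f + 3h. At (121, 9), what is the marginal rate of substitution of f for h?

MU_f = 2/(2√f), MU_h = 3.
MRS = 2/(2√f) ÷ 3.
At (121, 9): MRS = 1/33.
The indifference curve has slope −1/33 at this bundle.

MRS = 1/33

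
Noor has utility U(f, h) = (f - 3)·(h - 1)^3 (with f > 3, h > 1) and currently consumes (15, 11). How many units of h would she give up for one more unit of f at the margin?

MU_f = (h−1)^3, MU_h = 3·(f−3)·(h−1)^2.
MRS = (1/3)·(h−1)/(f−3).
At (15, 11): MRS = 5/18.
That is, one extra unit of f is worth 5/18 units of h at the margin.

MRS = 5/18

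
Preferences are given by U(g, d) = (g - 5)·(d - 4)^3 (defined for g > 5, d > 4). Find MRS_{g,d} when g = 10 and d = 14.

MRS = 2/3

MU_g = (d−4)^3, MU_d = 3·(g−5)·(d−4)^2.
MRS = (1/3)·(d−4)/(g−5).
At (10, 14): MRS = 2/3.
That is, one extra unit of g is worth 2/3 units of d at the margin.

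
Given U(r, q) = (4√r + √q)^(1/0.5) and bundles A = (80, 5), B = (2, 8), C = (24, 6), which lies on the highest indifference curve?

Bundle A

Evaluate utility at each bundle:
U(A) = 1445.000.
U(B) = 72.000.
U(C) = 486.000.
Highest utility is A, so A ≻ C ≻ B.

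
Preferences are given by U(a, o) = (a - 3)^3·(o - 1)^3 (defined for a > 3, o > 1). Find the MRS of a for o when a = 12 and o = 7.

MRS = 2/3

MU_a = 3·(a−3)^2·(o−1)^3, MU_o = 3·(a−3)^3·(o−1)^2.
MRS = (o−1)/(a−3).
At (12, 7): MRS = 2/3.
The indifference curve has slope −2/3 at this bundle.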